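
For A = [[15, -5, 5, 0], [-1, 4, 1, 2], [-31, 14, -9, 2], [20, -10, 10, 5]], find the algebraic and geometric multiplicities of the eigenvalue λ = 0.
algebraic multiplicity 1, geometric multiplicity 1

The characteristic polynomial is x(x - 5)^3, so the factor x appears with exponent 1: the algebraic multiplicity is 1.

rank(A) = 3, so the eigenspace has dimension 4 - 3 = 1: the geometric multiplicity is 1.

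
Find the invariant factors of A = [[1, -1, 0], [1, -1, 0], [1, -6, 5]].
The Jordan structure of A has elementary divisors x^2, (x - 5). Arranging the block sizes at each eigenvalue in decreasing order and taking row products gives the invariant factors.

Invariant factors (smallest first, each dividing the next): x^2(x - 5).

Check: the last factor x^2(x - 5) is the minimal polynomial, and the product x^2(x - 5) is the characteristic polynomial.

x^2(x - 5)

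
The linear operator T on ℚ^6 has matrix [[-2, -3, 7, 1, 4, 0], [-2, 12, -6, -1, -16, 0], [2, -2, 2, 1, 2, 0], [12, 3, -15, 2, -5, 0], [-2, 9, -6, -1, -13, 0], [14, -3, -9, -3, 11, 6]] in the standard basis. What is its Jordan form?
The characteristic polynomial is det(xI - A) = (x - 6)(x - 3)^3(x + 4)^2, so the eigenvalues are -4 (algebraic multiplicity 2), 3 (algebraic multiplicity 3), 6 (algebraic multiplicity 1).

For λ = -4: rank(A + 4I) = 5, rank((A + 4I)^2) = 4. The eigenspace has dimension 6 - 5 = 1, so there is 1 Jordan block; the rank sequence gives block sizes [2].

For λ = 3: rank(A - 3I) = 5, rank((A - 3I)^2) = 4, rank((A - 3I)^3) = 3. The eigenspace has dimension 6 - 5 = 1, so there is 1 Jordan block; the rank sequence gives block sizes [3].

For λ = 6: algebraic multiplicity 1 gives one 1×1 block.

Assembling the blocks gives the Jordan form J above.

J = [[-4, 1, 0, 0, 0, 0], [0, -4, 0, 0, 0, 0], [0, 0, 3, 1, 0, 0], [0, 0, 0, 3, 1, 0], [0, 0, 0, 0, 3, 0], [0, 0, 0, 0, 0, 6]]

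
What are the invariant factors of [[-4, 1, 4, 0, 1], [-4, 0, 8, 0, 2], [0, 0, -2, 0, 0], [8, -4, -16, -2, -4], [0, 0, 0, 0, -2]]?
x + 2, x + 2, x + 2, (x + 2)^2

The Jordan structure of A has elementary divisors (x + 2)^2, (x + 2), (x + 2), (x + 2). Arranging the block sizes at each eigenvalue in decreasing order and taking row products gives the invariant factors.

Invariant factors (smallest first, each dividing the next): x + 2, x + 2, x + 2, (x + 2)^2.

Check: the last factor (x + 2)^2 is the minimal polynomial, and the product (x + 2)^5 is the characteristic polynomial.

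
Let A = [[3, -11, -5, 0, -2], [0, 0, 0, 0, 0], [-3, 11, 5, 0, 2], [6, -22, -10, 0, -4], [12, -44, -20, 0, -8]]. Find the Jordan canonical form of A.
J = [[0, 1, 0, 0, 0], [0, 0, 0, 0, 0], [0, 0, 0, 0, 0], [0, 0, 0, 0, 0], [0, 0, 0, 0, 0]]

The characteristic polynomial is det(xI - A) = x^5, so the eigenvalues are 0 (algebraic multiplicity 5).

For λ = 0: rank(A) = 1, rank(A^2) = 0. The eigenspace has dimension 5 - 1 = 4, so there are 4 Jordan blocks; the rank sequence gives block sizes [2, 1, 1, 1].

Assembling the blocks gives the Jordan form J above.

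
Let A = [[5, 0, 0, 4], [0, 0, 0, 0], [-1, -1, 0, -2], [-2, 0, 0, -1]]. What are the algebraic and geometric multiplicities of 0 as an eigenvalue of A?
The characteristic polynomial is x^2(x - 3)(x - 1), so the factor x appears with exponent 2: the algebraic multiplicity is 2.

rank(A) = 3, so the eigenspace has dimension 4 - 3 = 1: the geometric multiplicity is 1.

Since 1 < 2, A is not diagonalizable.

algebraic multiplicity 2, geometric multiplicity 1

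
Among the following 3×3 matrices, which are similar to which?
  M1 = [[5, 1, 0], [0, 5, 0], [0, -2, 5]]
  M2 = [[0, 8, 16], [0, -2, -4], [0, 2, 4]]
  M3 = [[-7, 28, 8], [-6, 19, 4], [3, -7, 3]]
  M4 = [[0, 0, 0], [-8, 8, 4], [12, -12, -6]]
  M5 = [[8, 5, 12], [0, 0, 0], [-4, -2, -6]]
Characteristic polynomials: χ_{M1} = (x - 5)^3, χ_{M2} = x^2(x - 2), χ_{M3} = (x - 5)^3, χ_{M4} = x^2(x - 2), χ_{M5} = x^2(x - 2).

{M1, M3}: invariant factors x - 5, (x - 5)^2.

{M2, M4}: invariant factors x, x(x - 2).

{M5}: invariant factors x^2(x - 2).

Matrices are similar if and only if their invariant-factor lists agree; the partition into similarity classes is {M1, M3}, {M2, M4}, {M5}.

3 classes: {M1, M3}, {M2, M4}, {M5}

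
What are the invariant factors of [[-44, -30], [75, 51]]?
The Jordan structure of A has elementary divisors (x - 1), (x - 6). Arranging the block sizes at each eigenvalue in decreasing order and taking row products gives the invariant factors.

Invariant factors (smallest first, each dividing the next): (x - 6)(x - 1).

Check: the last factor (x - 6)(x - 1) is the minimal polynomial, and the product (x - 6)(x - 1) is the characteristic polynomial.

(x - 6)(x - 1)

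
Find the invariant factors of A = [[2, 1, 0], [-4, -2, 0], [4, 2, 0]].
x, x^2

The Jordan structure of A has elementary divisors x^2, x. Arranging the block sizes at each eigenvalue in decreasing order and taking row products gives the invariant factors.

Invariant factors (smallest first, each dividing the next): x, x^2.

Check: the last factor x^2 is the minimal polynomial, and the product x^3 is the characteristic polynomial.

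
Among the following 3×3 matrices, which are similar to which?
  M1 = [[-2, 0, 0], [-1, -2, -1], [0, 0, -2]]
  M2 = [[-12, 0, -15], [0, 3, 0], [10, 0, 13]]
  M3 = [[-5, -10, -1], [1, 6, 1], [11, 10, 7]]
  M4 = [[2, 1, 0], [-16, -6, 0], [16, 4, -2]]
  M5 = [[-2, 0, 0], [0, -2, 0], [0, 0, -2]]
4 classes: {M1, M4}, {M2}, {M3}, {M5}

Characteristic polynomials: χ_{M1} = (x + 2)^3, χ_{M2} = (x - 3)^2(x + 2), χ_{M3} = (x - 6)^2(x + 4), χ_{M4} = (x + 2)^3, χ_{M5} = (x + 2)^3.

{M1, M4}: invariant factors x + 2, (x + 2)^2.

{M2}: invariant factors x - 3, (x - 3)(x + 2).

{M3}: invariant factors (x - 6)^2(x + 4).

{M5}: invariant factors x + 2, x + 2, x + 2.

Matrices are similar if and only if their invariant-factor lists agree; the partition into similarity classes is {M1, M4}, {M2}, {M3}, {M5}.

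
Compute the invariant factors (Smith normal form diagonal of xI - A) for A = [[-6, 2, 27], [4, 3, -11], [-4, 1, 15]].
(x - 4)^3

The Jordan structure of A has elementary divisors (x - 4)^3. Arranging the block sizes at each eigenvalue in decreasing order and taking row products gives the invariant factors.

Invariant factors (smallest first, each dividing the next): (x - 4)^3.

Check: the last factor (x - 4)^3 is the minimal polynomial, and the product (x - 4)^3 is the characteristic polynomial.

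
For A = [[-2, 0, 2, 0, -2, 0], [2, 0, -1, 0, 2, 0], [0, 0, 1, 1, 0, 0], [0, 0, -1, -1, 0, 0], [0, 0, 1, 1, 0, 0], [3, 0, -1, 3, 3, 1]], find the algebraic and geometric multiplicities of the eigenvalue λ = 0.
algebraic multiplicity 4, geometric multiplicity 2

The characteristic polynomial is x^4(x - 1)(x + 2), so the factor x appears with exponent 4: the algebraic multiplicity is 4.

rank(A) = 4, so the eigenspace has dimension 6 - 4 = 2: the geometric multiplicity is 2.

Since 2 < 4, A is not diagonalizable.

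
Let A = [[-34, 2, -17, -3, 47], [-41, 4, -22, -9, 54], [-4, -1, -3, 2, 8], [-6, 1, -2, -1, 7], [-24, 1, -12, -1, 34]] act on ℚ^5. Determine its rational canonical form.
The invariant factors of A (the non-unit diagonal entries of the Smith normal form of xI - A over ℚ[x]) are (x - 2)(x^2 + x - 1)^2, each dividing the next. The characteristic polynomial is their product, (x - 2)(x^2 + x - 1)^2.

The rational canonical form is the block-diagonal matrix of companion matrices C(f_i):
R = [[0, 0, 0, 0, 2], [1, 0, 0, 0, -5], [0, 1, 0, 0, 0], [0, 0, 1, 0, 5], [0, 0, 0, 1, 0]].

Note the characteristic polynomial does not split into linear factors over ℚ, so A has no Jordan form over ℚ; the rational canonical form exists over any field.

R = [[0, 0, 0, 0, 2], [1, 0, 0, 0, -5], [0, 1, 0, 0, 0], [0, 0, 1, 0, 5], [0, 0, 0, 1, 0]]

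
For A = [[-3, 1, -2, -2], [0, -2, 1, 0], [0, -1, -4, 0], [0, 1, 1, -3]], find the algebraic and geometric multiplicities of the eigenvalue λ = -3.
algebraic multiplicity 4, geometric multiplicity 2

The characteristic polynomial is (x + 3)^4, so the factor x + 3 appears with exponent 4: the algebraic multiplicity is 4.

rank(A + 3I) = 2, so the eigenspace has dimension 4 - 2 = 2: the geometric multiplicity is 2.

Since 2 < 4, A is not diagonalizable.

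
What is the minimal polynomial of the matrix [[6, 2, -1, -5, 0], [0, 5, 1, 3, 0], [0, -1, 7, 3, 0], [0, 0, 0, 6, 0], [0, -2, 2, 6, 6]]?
m_A(x) = (x - 6)^3

The characteristic polynomial factors as (x - 6)^5. The minimal polynomial is ∏(x - λ)^{k_λ} where k_λ is the size of the largest Jordan block at λ.

For λ = 6: rank(A - 6I) = 2, and the largest Jordan block has size 3 (the smallest k with rank((A - 6I)^k) = rank((A - 6I)^(k+1))).

So m_A(x) = (x - 6)^3.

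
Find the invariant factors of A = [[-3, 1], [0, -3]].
The Jordan structure of A has elementary divisors (x + 3)^2. Arranging the block sizes at each eigenvalue in decreasing order and taking row products gives the invariant factors.

Invariant factors (smallest first, each dividing the next): (x + 3)^2.

Check: the last factor (x + 3)^2 is the minimal polynomial, and the product (x + 3)^2 is the characteristic polynomial.

(x + 3)^2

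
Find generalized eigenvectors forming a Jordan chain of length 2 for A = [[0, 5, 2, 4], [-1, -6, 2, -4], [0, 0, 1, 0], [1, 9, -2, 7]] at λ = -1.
We seek v_1 ∈ ker((A + I)^2) \ ker(A + I), then set v_{i+1} = (A + I) v_i.

One such chain is v_1 = [[0, 1, 0, -1]]^T, v_2 = [[1, -1, 0, 1]]^T. Check: (A + I) v_2 = [[0, 0, 0, 0]]^T = 0.

v_1 = [[0, 1, 0, -1]]^T, v_2 = [[1, -1, 0, 1]]^T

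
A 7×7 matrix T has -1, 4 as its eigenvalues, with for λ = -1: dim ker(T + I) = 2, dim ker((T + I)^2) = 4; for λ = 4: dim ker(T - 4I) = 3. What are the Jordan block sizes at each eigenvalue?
λ = -1: successive nullity increments [2, 2] count blocks of size ≥ k; block sizes are [2, 2].
λ = 4: successive nullity increments [3] count blocks of size ≥ k; block sizes are [1, 1, 1].

Jordan blocks: (-1, 2), (-1, 2), (4, 1), (4, 1), (4, 1)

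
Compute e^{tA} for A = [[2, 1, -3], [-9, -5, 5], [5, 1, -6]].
A has Jordan form J = [[-3, 1, 0], [0, -3, 1], [0, 0, -3]] with A = PJP^{-1}, so e^{tA} = P e^{tJ} P^{-1}.

For a Jordan block J_k(λ), e^{tJ_k(λ)} = e^{λt} · (I + tN + t^2 N^2/2! + ... + t^{k-1} N^{k-1}/(k-1)!) where N is the nilpotent superdiagonal part.

Assembling the blocks and conjugating back gives the entries of e^{tA} as shown above.

e^{tA} = [[(t^2 + 10*t + 2)*e^{-3*t}/2, t*e^{-3*t}, t*(-t - 6)*e^{-3*t}/2], [t*(-t - 9)*e^{-3*t}, (1 - 2*t)*e^{-3*t}, t*(t + 5)*e^{-3*t}], [t*(t + 10)*e^{-3*t}/2, t*e^{-3*t}, (-t^2 - 6*t + 2)*e^{-3*t}/2]]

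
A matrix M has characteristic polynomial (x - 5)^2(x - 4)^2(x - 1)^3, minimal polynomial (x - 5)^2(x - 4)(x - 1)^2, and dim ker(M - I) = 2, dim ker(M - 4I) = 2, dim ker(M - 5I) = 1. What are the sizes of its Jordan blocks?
Jordan blocks: (1, 2), (1, 1), (4, 1), (4, 1), (5, 2)

λ = 1: algebraic multiplicity 3 (exponent in χ_M), largest block size 2 (exponent in m_M), 2 blocks (geometric multiplicity). These force block sizes [2, 1].
λ = 4: algebraic multiplicity 2 (exponent in χ_M), largest block size 1 (exponent in m_M), 2 blocks (geometric multiplicity). These force block sizes [1, 1].
λ = 5: algebraic multiplicity 2 (exponent in χ_M), largest block size 2 (exponent in m_M), 1 block (geometric multiplicity). This forces block sizes [2].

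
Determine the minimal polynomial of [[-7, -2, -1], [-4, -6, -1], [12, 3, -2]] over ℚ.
The characteristic polynomial factors as (x + 5)^3. The minimal polynomial is ∏(x - λ)^{k_λ} where k_λ is the size of the largest Jordan block at λ.

For λ = -5: rank(A + 5I) = 2, and the largest Jordan block has size 3 (the smallest k with rank((A + 5I)^k) = rank((A + 5I)^(k+1))).

So m_A(x) = (x + 5)^3.

m_A(x) = (x + 5)^3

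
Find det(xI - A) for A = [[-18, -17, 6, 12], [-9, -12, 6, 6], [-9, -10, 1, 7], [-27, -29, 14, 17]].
xI - A = [[x + 18, 17, -6, -12], [9, x + 12, -6, -6], [9, 10, x - 1, -7], [27, 29, -14, x - 17]].

Expanding det(xI - A) along the first row:
det(xI - A) = + (x + 18)·det([[x + 12, -6, -6], [10, x - 1, -7], [29, -14, x - 17]]) - (17)·det([[9, -6, -6], [9, x - 1, -7], [27, -14, x - 17]]) + (-6)·det([[9, x + 12, -6], [9, 10, -7], [27, 29, x - 17]]) - (-12)·det([[9, x + 12, -6], [9, 10, x - 1], [27, 29, -14]]).

Evaluating gives χ_A(x) = x^4 + 12x^3 + 54x^2 + 108x + 81 = (x + 3)^4.

χ_A(x) = (x + 3)^4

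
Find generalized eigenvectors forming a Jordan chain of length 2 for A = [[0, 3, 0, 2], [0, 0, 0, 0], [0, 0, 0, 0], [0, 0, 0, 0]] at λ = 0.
v_1 = [[0, 1, 0, -1]]^T, v_2 = [[1, 0, 0, 0]]^T

We seek v_1 ∈ ker(A^2) \ ker(A), then set v_{i+1} = A v_i.

One such chain is v_1 = [[0, 1, 0, -1]]^T, v_2 = [[1, 0, 0, 0]]^T. Check: A v_2 = [[0, 0, 0, 0]]^T = 0.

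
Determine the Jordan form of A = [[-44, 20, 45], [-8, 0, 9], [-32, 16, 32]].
The characteristic polynomial is det(xI - A) = (x + 4)^3, so the eigenvalues are -4 (algebraic multiplicity 3).

For λ = -4: rank(A + 4I) = 1, rank((A + 4I)^2) = 0. The eigenspace has dimension 3 - 1 = 2, so there are 2 Jordan blocks; the rank sequence gives block sizes [2, 1].

Assembling the blocks gives the Jordan form J above.

J = [[-4, 1, 0], [0, -4, 0], [0, 0, -4]]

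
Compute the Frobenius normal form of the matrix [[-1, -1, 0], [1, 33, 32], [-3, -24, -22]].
The invariant factors of A (the non-unit diagonal entries of the Smith normal form of xI - A over ℚ[x]) are (x - 4)^2(x - 2), each dividing the next. The characteristic polynomial is their product, (x - 4)^2(x - 2).

The rational canonical form is the block-diagonal matrix of companion matrices C(f_i):
R = [[0, 0, 32], [1, 0, -32], [0, 1, 10]].

R = [[0, 0, 32], [1, 0, -32], [0, 1, 10]]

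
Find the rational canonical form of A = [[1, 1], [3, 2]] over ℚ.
The invariant factors of A (the non-unit diagonal entries of the Smith normal form of xI - A over ℚ[x]) are x^2 - 3x - 1, each dividing the next. The characteristic polynomial is their product, x^2 - 3x - 1.

The rational canonical form is the block-diagonal matrix of companion matrices C(f_i):
R = [[0, 1], [1, 3]].

Note the characteristic polynomial does not split into linear factors over ℚ, so A has no Jordan form over ℚ; the rational canonical form exists over any field.

R = [[0, 1], [1, 3]]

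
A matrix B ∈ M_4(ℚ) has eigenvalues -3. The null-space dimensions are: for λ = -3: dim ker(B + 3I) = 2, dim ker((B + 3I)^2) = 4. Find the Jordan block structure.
λ = -3: successive nullity increments [2, 2] count blocks of size ≥ k; block sizes are [2, 2].

Jordan blocks: (-3, 2), (-3, 2)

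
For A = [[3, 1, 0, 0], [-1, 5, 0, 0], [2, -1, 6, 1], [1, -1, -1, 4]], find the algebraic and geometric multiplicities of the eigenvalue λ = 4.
algebraic multiplicity 2, geometric multiplicity 1

The characteristic polynomial is (x - 5)^2(x - 4)^2, so the factor x - 4 appears with exponent 2: the algebraic multiplicity is 2.

rank(A - 4I) = 3, so the eigenspace has dimension 4 - 3 = 1: the geometric multiplicity is 1.

Since 1 < 2, A is not diagonalizable.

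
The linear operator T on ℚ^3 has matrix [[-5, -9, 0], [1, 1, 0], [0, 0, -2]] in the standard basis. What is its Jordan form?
The characteristic polynomial is det(xI - A) = (x + 2)^3, so the eigenvalues are -2 (algebraic multiplicity 3).

For λ = -2: rank(A + 2I) = 1, rank((A + 2I)^2) = 0. The eigenspace has dimension 3 - 1 = 2, so there are 2 Jordan blocks; the rank sequence gives block sizes [2, 1].

Assembling the blocks gives the Jordan form J above.

J = [[-2, 1, 0], [0, -2, 0], [0, 0, -2]]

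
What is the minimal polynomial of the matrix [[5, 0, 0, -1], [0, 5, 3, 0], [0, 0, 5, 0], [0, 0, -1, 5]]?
m_A(x) = (x - 5)^3

The characteristic polynomial factors as (x - 5)^4. The minimal polynomial is ∏(x - λ)^{k_λ} where k_λ is the size of the largest Jordan block at λ.

For λ = 5: rank(A - 5I) = 2, and the largest Jordan block has size 3 (the smallest k with rank((A - 5I)^k) = rank((A - 5I)^(k+1))).

So m_A(x) = (x - 5)^3.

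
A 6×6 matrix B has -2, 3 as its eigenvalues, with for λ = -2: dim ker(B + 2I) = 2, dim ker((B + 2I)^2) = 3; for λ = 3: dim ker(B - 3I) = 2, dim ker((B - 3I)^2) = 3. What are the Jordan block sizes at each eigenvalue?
λ = -2: successive nullity increments [2, 1] count blocks of size ≥ k; block sizes are [2, 1].
λ = 3: successive nullity increments [2, 1] count blocks of size ≥ k; block sizes are [2, 1].

Jordan blocks: (-2, 2), (-2, 1), (3, 2), (3, 1)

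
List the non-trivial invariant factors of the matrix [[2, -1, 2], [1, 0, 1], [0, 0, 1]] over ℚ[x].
The Jordan structure of A has elementary divisors (x - 1)^3. Arranging the block sizes at each eigenvalue in decreasing order and taking row products gives the invariant factors.

Invariant factors (smallest first, each dividing the next): (x - 1)^3.

Check: the last factor (x - 1)^3 is the minimal polynomial, and the product (x - 1)^3 is the characteristic polynomial.

(x - 1)^3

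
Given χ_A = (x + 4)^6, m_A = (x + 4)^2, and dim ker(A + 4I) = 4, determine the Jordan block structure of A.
λ = -4: algebraic multiplicity 6 (exponent in χ_A), largest block size 2 (exponent in m_A), 4 blocks (geometric multiplicity). These force block sizes [2, 2, 1, 1].

Jordan blocks: (-4, 2), (-4, 2), (-4, 1), (-4, 1)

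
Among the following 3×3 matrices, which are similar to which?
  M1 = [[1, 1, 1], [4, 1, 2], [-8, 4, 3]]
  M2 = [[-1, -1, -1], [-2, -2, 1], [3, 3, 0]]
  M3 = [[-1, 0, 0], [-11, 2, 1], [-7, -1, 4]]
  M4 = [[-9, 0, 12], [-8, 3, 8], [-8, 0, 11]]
Characteristic polynomials: χ_{M1} = (x - 3)^2(x + 1), χ_{M2} = x^2(x + 3), χ_{M3} = (x - 3)^2(x + 1), χ_{M4} = (x - 3)^2(x + 1).

{M1, M3}: invariant factors (x - 3)^2(x + 1).

{M2}: invariant factors x^2(x + 3).

{M4}: invariant factors x - 3, (x - 3)(x + 1).

Matrices are similar if and only if their invariant-factor lists agree; the partition into similarity classes is {M1, M3}, {M2}, {M4}.

3 classes: {M1, M3}, {M2}, {M4}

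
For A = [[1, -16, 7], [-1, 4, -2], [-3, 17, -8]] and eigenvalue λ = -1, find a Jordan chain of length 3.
v_1 = [[1, 2, 4]]^T, v_2 = [[-2, 1, 3]]^T, v_3 = [[1, 1, 2]]^T

We seek v_1 ∈ ker((A + I)^3) \ ker((A + I)^2), then set v_{i+1} = (A + I) v_i.

One such chain is v_1 = [[1, 2, 4]]^T, v_2 = [[-2, 1, 3]]^T, v_3 = [[1, 1, 2]]^T. Check: (A + I) v_3 = [[0, 0, 0]]^T = 0.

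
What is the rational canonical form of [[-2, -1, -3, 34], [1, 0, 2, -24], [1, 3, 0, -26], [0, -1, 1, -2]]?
The invariant factors of A (the non-unit diagonal entries of the Smith normal form of xI - A over ℚ[x]) are (x + 4)(x^3 + 4x + 3), each dividing the next. The characteristic polynomial is their product, (x + 4)(x^3 + 4x + 3).

The rational canonical form is the block-diagonal matrix of companion matrices C(f_i):
R = [[0, 0, 0, -12], [1, 0, 0, -19], [0, 1, 0, -4], [0, 0, 1, -4]].

Note the characteristic polynomial does not split into linear factors over ℚ, so A has no Jordan form over ℚ; the rational canonical form exists over any field.

R = [[0, 0, 0, -12], [1, 0, 0, -19], [0, 1, 0, -4], [0, 0, 1, -4]]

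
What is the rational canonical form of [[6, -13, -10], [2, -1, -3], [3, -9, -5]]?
R = [[0, 0, 5], [1, 0, 2], [0, 1, 0]]

The invariant factors of A (the non-unit diagonal entries of the Smith normal form of xI - A over ℚ[x]) are x^3 - 2x - 5, each dividing the next. The characteristic polynomial is their product, x^3 - 2x - 5.

The rational canonical form is the block-diagonal matrix of companion matrices C(f_i):
R = [[0, 0, 5], [1, 0, 2], [0, 1, 0]].

Note the characteristic polynomial does not split into linear factors over ℚ, so A has no Jordan form over ℚ; the rational canonical form exists over any field.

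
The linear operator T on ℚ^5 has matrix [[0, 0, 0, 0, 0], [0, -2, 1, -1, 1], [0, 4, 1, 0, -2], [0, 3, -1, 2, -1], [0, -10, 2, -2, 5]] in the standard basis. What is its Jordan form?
The characteristic polynomial is det(xI - A) = x(x - 3)(x - 1)^3, so the eigenvalues are 0 (algebraic multiplicity 1), 1 (algebraic multiplicity 3), 3 (algebraic multiplicity 1).

For λ = 0: algebraic multiplicity 1 gives one 1×1 block.

For λ = 1: rank(A - I) = 3, rank((A - I)^2) = 2. The eigenspace has dimension 5 - 3 = 2, so there are 2 Jordan blocks; the rank sequence gives block sizes [2, 1].

For λ = 3: algebraic multiplicity 1 gives one 1×1 block.

Assembling the blocks gives the Jordan form J above.

J = [[0, 0, 0, 0, 0], [0, 1, 1, 0, 0], [0, 0, 1, 0, 0], [0, 0, 0, 1, 0], [0, 0, 0, 0, 3]]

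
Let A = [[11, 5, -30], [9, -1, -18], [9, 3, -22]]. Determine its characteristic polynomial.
xI - A = [[x - 11, -5, 30], [-9, x + 1, 18], [-9, -3, x + 22]].

Expanding det(xI - A) along the first row:
det(xI - A) = + (x - 11)·det([[x + 1, 18], [-3, x + 22]]) - (-5)·det([[-9, 18], [-9, x + 22]]) + (30)·det([[-9, x + 1], [-9, -3]]).

Evaluating gives χ_A(x) = x^3 + 12x^2 + 48x + 64 = (x + 4)^3.

χ_A(x) = (x + 4)^3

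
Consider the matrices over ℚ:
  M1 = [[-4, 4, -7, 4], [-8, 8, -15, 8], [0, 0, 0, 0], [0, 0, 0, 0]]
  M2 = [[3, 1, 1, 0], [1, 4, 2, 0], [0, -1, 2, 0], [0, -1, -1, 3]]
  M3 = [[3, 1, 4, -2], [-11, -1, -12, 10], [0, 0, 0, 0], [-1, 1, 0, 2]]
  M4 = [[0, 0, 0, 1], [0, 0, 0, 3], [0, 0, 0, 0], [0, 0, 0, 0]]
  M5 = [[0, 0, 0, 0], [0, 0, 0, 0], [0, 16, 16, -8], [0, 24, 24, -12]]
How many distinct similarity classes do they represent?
4 classes: {M1, M3}, {M2}, {M4}, {M5}

Characteristic polynomials: χ_{M1} = x^3(x - 4), χ_{M2} = (x - 3)^4, χ_{M3} = x^3(x - 4), χ_{M4} = x^4, χ_{M5} = x^3(x - 4).

{M1, M3}: invariant factors x, x^2(x - 4).

{M2}: invariant factors x - 3, (x - 3)^3.

{M4}: invariant factors x, x, x^2.

{M5}: invariant factors x, x, x(x - 4).

Matrices are similar if and only if their invariant-factor lists agree; the partition into similarity classes is {M1, M3}, {M2}, {M4}, {M5}.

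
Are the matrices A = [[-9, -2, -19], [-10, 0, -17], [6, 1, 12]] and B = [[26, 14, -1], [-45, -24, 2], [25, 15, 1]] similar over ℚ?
Yes.

Two matrices over a field are similar if and only if they have the same invariant factors.

Both A and B have characteristic polynomial (x - 1)^3 and minimal polynomial (x - 1)^3. Computing further, both have invariant factors (x - 1)^3. Hence A and B are similar.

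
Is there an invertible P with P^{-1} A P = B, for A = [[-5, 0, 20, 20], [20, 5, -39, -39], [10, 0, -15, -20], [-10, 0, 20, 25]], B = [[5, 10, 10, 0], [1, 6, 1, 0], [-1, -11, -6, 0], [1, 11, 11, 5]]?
Two matrices over a field are similar if and only if they have the same invariant factors.

Both A and B have characteristic polynomial (x - 5)^3(x + 5) and minimal polynomial (x - 5)^2(x + 5). Computing further, both have invariant factors x - 5, (x - 5)^2(x + 5). Hence A and B are similar.

Yes.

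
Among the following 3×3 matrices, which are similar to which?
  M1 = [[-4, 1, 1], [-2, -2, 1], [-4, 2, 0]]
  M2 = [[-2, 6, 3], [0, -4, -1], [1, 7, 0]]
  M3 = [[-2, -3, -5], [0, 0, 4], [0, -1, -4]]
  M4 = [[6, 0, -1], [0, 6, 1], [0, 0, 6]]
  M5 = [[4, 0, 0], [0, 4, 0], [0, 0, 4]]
Characteristic polynomials: χ_{M1} = (x + 2)^3, χ_{M2} = (x + 2)^3, χ_{M3} = (x + 2)^3, χ_{M4} = (x - 6)^3, χ_{M5} = (x - 4)^3.

{M1, M2, M3}: invariant factors (x + 2)^3.

{M4}: invariant factors x - 6, (x - 6)^2.

{M5}: invariant factors x - 4, x - 4, x - 4.

Matrices are similar if and only if their invariant-factor lists agree; the partition into similarity classes is {M1, M2, M3}, {M4}, {M5}.

3 classes: {M1, M2, M3}, {M4}, {M5}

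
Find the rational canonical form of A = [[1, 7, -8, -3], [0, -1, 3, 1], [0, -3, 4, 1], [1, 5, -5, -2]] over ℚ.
R = [[0, 0, 0, -1], [1, 0, 0, 2], [0, 1, 0, -3], [0, 0, 1, 2]]

The invariant factors of A (the non-unit diagonal entries of the Smith normal form of xI - A over ℚ[x]) are (x^2 - x + 1)^2, each dividing the next. The characteristic polynomial is their product, (x^2 - x + 1)^2.

The rational canonical form is the block-diagonal matrix of companion matrices C(f_i):
R = [[0, 0, 0, -1], [1, 0, 0, 2], [0, 1, 0, -3], [0, 0, 1, 2]].

Note the characteristic polynomial does not split into linear factors over ℚ, so A has no Jordan form over ℚ; the rational canonical form exists over any field.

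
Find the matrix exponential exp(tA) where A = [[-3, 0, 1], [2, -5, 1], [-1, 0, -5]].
A has Jordan form J = [[-5, 0, 0], [0, -4, 1], [0, 0, -4]] with A = PJP^{-1}, so e^{tA} = P e^{tJ} P^{-1}.

For a Jordan block J_k(λ), e^{tJ_k(λ)} = e^{λt} · (I + tN + t^2 N^2/2! + ... + t^{k-1} N^{k-1}/(k-1)!) where N is the nilpotent superdiagonal part.

Assembling the blocks and conjugating back gives the entries of e^{tA} as shown above.

e^{tA} = [[(t + 1)*e^{-4*t}, 0, t*e^{-4*t}], [((t + 1)*e^{t} - 1)*e^{-5*t}, e^{-5*t}, t*e^{-4*t}], [-t*e^{-4*t}, 0, (1 - t)*e^{-4*t}]]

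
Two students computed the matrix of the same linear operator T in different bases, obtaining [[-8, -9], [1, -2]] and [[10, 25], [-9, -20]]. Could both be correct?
Two matrices over a field are similar if and only if they have the same invariant factors.

Both A and B have characteristic polynomial (x + 5)^2 and minimal polynomial (x + 5)^2. Computing further, both have invariant factors (x + 5)^2. Hence A and B are similar.

Yes.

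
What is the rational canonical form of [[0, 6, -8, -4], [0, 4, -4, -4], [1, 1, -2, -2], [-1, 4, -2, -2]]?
R = [[0, -4, 0, 0], [1, 0, 0, 0], [0, 0, 0, -4], [0, 0, 1, 0]]

The invariant factors of A (the non-unit diagonal entries of the Smith normal form of xI - A over ℚ[x]) are x^2 + 4, x^2 + 4, each dividing the next. The characteristic polynomial is their product, (x^2 + 4)^2.

The rational canonical form is the block-diagonal matrix of companion matrices C(f_i):
R = [[0, -4, 0, 0], [1, 0, 0, 0], [0, 0, 0, -4], [0, 0, 1, 0]].

Note the characteristic polynomial does not split into linear factors over ℚ, so A has no Jordan form over ℚ; the rational canonical form exists over any field.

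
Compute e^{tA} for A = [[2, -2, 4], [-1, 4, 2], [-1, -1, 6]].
A has Jordan form J = [[4, 1, 0], [0, 4, 1], [0, 0, 4]] with A = PJP^{-1}, so e^{tA} = P e^{tJ} P^{-1}.

For a Jordan block J_k(λ), e^{tJ_k(λ)} = e^{λt} · (I + tN + t^2 N^2/2! + ... + t^{k-1} N^{k-1}/(k-1)!) where N is the nilpotent superdiagonal part.

Assembling the blocks and conjugating back gives the entries of e^{tA} as shown above.

e^{tA} = [[(t^2 - 2*t + 1)*e^{4*t}, -2*t*e^{4*t}, 2*t*(2 - t)*e^{4*t}], [-t*e^{4*t}, e^{4*t}, 2*t*e^{4*t}], [t*(t - 2)*e^{4*t}/2, -t*e^{4*t}, (-t^2 + 2*t + 1)*e^{4*t}]]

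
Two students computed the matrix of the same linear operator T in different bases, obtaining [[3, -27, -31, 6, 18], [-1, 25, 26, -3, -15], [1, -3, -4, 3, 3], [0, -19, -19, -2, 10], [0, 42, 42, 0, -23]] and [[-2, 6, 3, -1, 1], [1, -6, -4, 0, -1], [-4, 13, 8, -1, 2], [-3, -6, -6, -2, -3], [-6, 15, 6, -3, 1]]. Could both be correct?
Yes.

Two matrices over a field are similar if and only if they have the same invariant factors.

Both A and B have characteristic polynomial (x - 1)^3(x + 2)^2 and minimal polynomial (x - 1)^2(x + 2)^2. Computing further, both have invariant factors x - 1, (x - 1)^2(x + 2)^2. Hence A and B are similar.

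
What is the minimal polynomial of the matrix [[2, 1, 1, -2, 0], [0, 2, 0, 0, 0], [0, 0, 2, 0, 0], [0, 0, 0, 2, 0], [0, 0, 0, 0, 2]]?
The characteristic polynomial factors as (x - 2)^5. The minimal polynomial is ∏(x - λ)^{k_λ} where k_λ is the size of the largest Jordan block at λ.

For λ = 2: rank(A - 2I) = 1, and the largest Jordan block has size 2 (the smallest k with rank((A - 2I)^k) = rank((A - 2I)^(k+1))).

So m_A(x) = (x - 2)^2.

m_A(x) = (x - 2)^2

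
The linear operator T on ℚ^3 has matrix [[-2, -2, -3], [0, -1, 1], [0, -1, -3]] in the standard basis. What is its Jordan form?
The characteristic polynomial is det(xI - A) = (x + 2)^3, so the eigenvalues are -2 (algebraic multiplicity 3).

For λ = -2: rank(A + 2I) = 2, rank((A + 2I)^2) = 1, rank((A + 2I)^3) = 0. The eigenspace has dimension 3 - 2 = 1, so there is 1 Jordan block; the rank sequence gives block sizes [3].

Assembling the blocks gives the Jordan form J above.

J = [[-2, 1, 0], [0, -2, 1], [0, 0, -2]]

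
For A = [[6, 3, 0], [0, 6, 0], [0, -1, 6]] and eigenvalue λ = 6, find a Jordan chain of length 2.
We seek v_1 ∈ ker((A - 6I)^2) \ ker(A - 6I), then set v_{i+1} = (A - 6I) v_i.

One such chain is v_1 = [[-5, 1, 3]]^T, v_2 = [[3, 0, -1]]^T. Check: (A - 6I) v_2 = [[0, 0, 0]]^T = 0.

v_1 = [[-5, 1, 3]]^T, v_2 = [[3, 0, -1]]^T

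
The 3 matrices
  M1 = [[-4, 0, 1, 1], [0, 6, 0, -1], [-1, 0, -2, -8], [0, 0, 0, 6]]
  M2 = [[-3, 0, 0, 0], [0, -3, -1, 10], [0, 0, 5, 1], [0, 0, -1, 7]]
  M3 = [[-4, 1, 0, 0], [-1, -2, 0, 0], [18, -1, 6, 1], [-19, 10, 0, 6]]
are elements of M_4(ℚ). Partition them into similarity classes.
Characteristic polynomials: χ_{M1} = (x - 6)^2(x + 3)^2, χ_{M2} = (x - 6)^2(x + 3)^2, χ_{M3} = (x - 6)^2(x + 3)^2.

{M1, M3}: invariant factors (x - 6)^2(x + 3)^2.

{M2}: invariant factors x + 3, (x - 6)^2(x + 3).

Matrices are similar if and only if their invariant-factor lists agree; the partition into similarity classes is {M1, M3}, {M2}.

2 classes: {M1, M3}, {M2}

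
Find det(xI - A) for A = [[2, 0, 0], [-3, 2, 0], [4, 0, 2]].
xI - A = [[x - 2, 0, 0], [3, x - 2, 0], [-4, 0, x - 2]].

Expanding det(xI - A) along the first row:
det(xI - A) = + (x - 2)·det([[x - 2, 0], [0, x - 2]]) - (0)·det([[3, 0], [-4, x - 2]]) + (0)·det([[3, x - 2], [-4, 0]]).

Evaluating gives χ_A(x) = x^3 - 6x^2 + 12x - 8 = (x - 2)^3.

χ_A(x) = (x - 2)^3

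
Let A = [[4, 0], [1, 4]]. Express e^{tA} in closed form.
A has Jordan form J = [[4, 1], [0, 4]] with A = PJP^{-1}, so e^{tA} = P e^{tJ} P^{-1}.

For a Jordan block J_k(λ), e^{tJ_k(λ)} = e^{λt} · (I + tN + t^2 N^2/2! + ... + t^{k-1} N^{k-1}/(k-1)!) where N is the nilpotent superdiagonal part.

Assembling the blocks and conjugating back gives the entries of e^{tA} as shown above.

e^{tA} = [[e^{4*t}, 0], [t*e^{4*t}, e^{4*t}]]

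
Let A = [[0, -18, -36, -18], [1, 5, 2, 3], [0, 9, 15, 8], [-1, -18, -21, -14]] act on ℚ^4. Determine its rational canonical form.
The invariant factors of A (the non-unit diagonal entries of the Smith normal form of xI - A over ℚ[x]) are (x - 6)(x^3 - x - 3), each dividing the next. The characteristic polynomial is their product, (x - 6)(x^3 - x - 3).

The rational canonical form is the block-diagonal matrix of companion matrices C(f_i):
R = [[0, 0, 0, -18], [1, 0, 0, -3], [0, 1, 0, 1], [0, 0, 1, 6]].

Note the characteristic polynomial does not split into linear factors over ℚ, so A has no Jordan form over ℚ; the rational canonical form exists over any field.

R = [[0, 0, 0, -18], [1, 0, 0, -3], [0, 1, 0, 1], [0, 0, 1, 6]]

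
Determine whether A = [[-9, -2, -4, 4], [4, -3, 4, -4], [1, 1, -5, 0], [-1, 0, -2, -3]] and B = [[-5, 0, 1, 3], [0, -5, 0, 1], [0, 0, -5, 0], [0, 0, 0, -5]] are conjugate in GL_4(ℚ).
Two matrices over a field are similar if and only if they have the same invariant factors.

Both A and B have characteristic polynomial (x + 5)^4 and minimal polynomial (x + 5)^2. Computing further, both have invariant factors (x + 5)^2, (x + 5)^2. Hence A and B are similar.

Yes.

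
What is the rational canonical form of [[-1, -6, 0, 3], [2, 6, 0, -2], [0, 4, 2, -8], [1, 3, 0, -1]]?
The invariant factors of A (the non-unit diagonal entries of the Smith normal form of xI - A over ℚ[x]) are x - 2, x(x - 2)^2, each dividing the next. The characteristic polynomial is their product, x(x - 2)^3.

The rational canonical form is the block-diagonal matrix of companion matrices C(f_i):
R = [[2, 0, 0, 0], [0, 0, 0, 0], [0, 1, 0, -4], [0, 0, 1, 4]].

R = [[2, 0, 0, 0], [0, 0, 0, 0], [0, 1, 0, -4], [0, 0, 1, 4]]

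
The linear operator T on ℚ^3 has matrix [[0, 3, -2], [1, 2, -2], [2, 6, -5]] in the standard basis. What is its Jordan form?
J = [[-1, 1, 0], [0, -1, 0], [0, 0, -1]]

The characteristic polynomial is det(xI - A) = (x + 1)^3, so the eigenvalues are -1 (algebraic multiplicity 3).

For λ = -1: rank(A + I) = 1, rank((A + I)^2) = 0. The eigenspace has dimension 3 - 1 = 2, so there are 2 Jordan blocks; the rank sequence gives block sizes [2, 1].

Assembling the blocks gives the Jordan form J above.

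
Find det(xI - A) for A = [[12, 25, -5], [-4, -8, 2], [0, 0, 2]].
xI - A = [[x - 12, -25, 5], [4, x + 8, -2], [0, 0, x - 2]].

Expanding det(xI - A) along the first row:
det(xI - A) = + (x - 12)·det([[x + 8, -2], [0, x - 2]]) - (-25)·det([[4, -2], [0, x - 2]]) + (5)·det([[4, x + 8], [0, 0]]).

Evaluating gives χ_A(x) = x^3 - 6x^2 + 12x - 8 = (x - 2)^3.

χ_A(x) = (x - 2)^3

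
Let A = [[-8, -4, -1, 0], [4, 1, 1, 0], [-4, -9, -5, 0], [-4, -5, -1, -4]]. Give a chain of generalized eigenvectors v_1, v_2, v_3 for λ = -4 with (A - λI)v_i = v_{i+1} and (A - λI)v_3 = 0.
We seek v_1 ∈ ker((A + 4I)^3) \ ker((A + 4I)^2), then set v_{i+1} = (A + 4I) v_i.

One such chain is v_1 = [[0, 0, 1, 0]]^T, v_2 = [[-1, 1, -1, -1]]^T, v_3 = [[1, 0, -4, 0]]^T. Check: (A + 4I) v_3 = [[0, 0, 0, 0]]^T = 0.

v_1 = [[0, 0, 1, 0]]^T, v_2 = [[-1, 1, -1, -1]]^T, v_3 = [[1, 0, -4, 0]]^T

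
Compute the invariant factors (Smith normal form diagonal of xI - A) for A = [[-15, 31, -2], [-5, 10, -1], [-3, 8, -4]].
(x + 3)^3

The Jordan structure of A has elementary divisors (x + 3)^3. Arranging the block sizes at each eigenvalue in decreasing order and taking row products gives the invariant factors.

Invariant factors (smallest first, each dividing the next): (x + 3)^3.

Check: the last factor (x + 3)^3 is the minimal polynomial, and the product (x + 3)^3 is the characteristic polynomial.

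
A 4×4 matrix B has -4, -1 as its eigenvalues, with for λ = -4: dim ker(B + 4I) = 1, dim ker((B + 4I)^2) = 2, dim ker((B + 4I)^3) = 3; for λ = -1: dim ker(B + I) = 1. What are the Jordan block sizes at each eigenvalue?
λ = -4: successive nullity increments [1, 1, 1] count blocks of size ≥ k; block sizes are [3].
λ = -1: successive nullity increments [1] count blocks of size ≥ k; block sizes are [1].

Jordan blocks: (-4, 3), (-1, 1)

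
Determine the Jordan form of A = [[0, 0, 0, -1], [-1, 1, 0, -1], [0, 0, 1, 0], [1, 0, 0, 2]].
The characteristic polynomial is det(xI - A) = (x - 1)^4, so the eigenvalues are 1 (algebraic multiplicity 4).

For λ = 1: rank(A - I) = 1, rank((A - I)^2) = 0. The eigenspace has dimension 4 - 1 = 3, so there are 3 Jordan blocks; the rank sequence gives block sizes [2, 1, 1].

Assembling the blocks gives the Jordan form J above.

J = [[1, 1, 0, 0], [0, 1, 0, 0], [0, 0, 1, 0], [0, 0, 0, 1]]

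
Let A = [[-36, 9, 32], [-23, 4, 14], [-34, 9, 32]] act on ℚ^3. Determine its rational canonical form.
R = [[0, 0, -4], [1, 0, -1], [0, 1, 0]]

The invariant factors of A (the non-unit diagonal entries of the Smith normal form of xI - A over ℚ[x]) are x^3 + x + 4, each dividing the next. The characteristic polynomial is their product, x^3 + x + 4.

The rational canonical form is the block-diagonal matrix of companion matrices C(f_i):
R = [[0, 0, -4], [1, 0, -1], [0, 1, 0]].

Note the characteristic polynomial does not split into linear factors over ℚ, so A has no Jordan form over ℚ; the rational canonical form exists over any field.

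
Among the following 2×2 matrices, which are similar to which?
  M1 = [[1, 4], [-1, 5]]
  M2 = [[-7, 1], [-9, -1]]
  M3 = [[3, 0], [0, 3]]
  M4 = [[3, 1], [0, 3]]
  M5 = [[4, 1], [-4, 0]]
4 classes: {M1, M4}, {M2}, {M3}, {M5}

Characteristic polynomials: χ_{M1} = (x - 3)^2, χ_{M2} = (x + 4)^2, χ_{M3} = (x - 3)^2, χ_{M4} = (x - 3)^2, χ_{M5} = (x - 2)^2.

{M1, M4}: invariant factors (x - 3)^2.

{M2}: invariant factors (x + 4)^2.

{M3}: invariant factors x - 3, x - 3.

{M5}: invariant factors (x - 2)^2.

Matrices are similar if and only if their invariant-factor lists agree; the partition into similarity classes is {M1, M4}, {M2}, {M3}, {M5}.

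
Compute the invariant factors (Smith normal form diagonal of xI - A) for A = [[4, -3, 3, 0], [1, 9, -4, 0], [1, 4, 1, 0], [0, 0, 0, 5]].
The Jordan structure of A has elementary divisors (x - 4), (x - 5)^2, (x - 5). Arranging the block sizes at each eigenvalue in decreasing order and taking row products gives the invariant factors.

Invariant factors (smallest first, each dividing the next): x - 5, (x - 5)^2(x - 4).

Check: the last factor (x - 5)^2(x - 4) is the minimal polynomial, and the product (x - 5)^3(x - 4) is the characteristic polynomial.

x - 5, (x - 5)^2(x - 4)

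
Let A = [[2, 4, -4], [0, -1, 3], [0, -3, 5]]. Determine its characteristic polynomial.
χ_A(x) = (x - 2)^3

xI - A = [[x - 2, -4, 4], [0, x + 1, -3], [0, 3, x - 5]].

Expanding det(xI - A) along the first row:
det(xI - A) = + (x - 2)·det([[x + 1, -3], [3, x - 5]]) - (-4)·det([[0, -3], [0, x - 5]]) + (4)·det([[0, x + 1], [0, 3]]).

Evaluating gives χ_A(x) = x^3 - 6x^2 + 12x - 8 = (x - 2)^3.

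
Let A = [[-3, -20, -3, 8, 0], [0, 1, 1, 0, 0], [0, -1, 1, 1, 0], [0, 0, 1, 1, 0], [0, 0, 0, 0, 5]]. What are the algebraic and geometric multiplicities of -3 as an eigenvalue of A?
The characteristic polynomial is (x - 5)(x - 1)^3(x + 3), so the factor x + 3 appears with exponent 1: the algebraic multiplicity is 1.

rank(A + 3I) = 4, so the eigenspace has dimension 5 - 4 = 1: the geometric multiplicity is 1.

algebraic multiplicity 1, geometric multiplicity 1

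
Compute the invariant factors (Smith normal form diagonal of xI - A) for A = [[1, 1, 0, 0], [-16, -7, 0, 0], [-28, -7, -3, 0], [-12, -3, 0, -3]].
The Jordan structure of A has elementary divisors (x + 3)^2, (x + 3), (x + 3). Arranging the block sizes at each eigenvalue in decreasing order and taking row products gives the invariant factors.

Invariant factors (smallest first, each dividing the next): x + 3, x + 3, (x + 3)^2.

Check: the last factor (x + 3)^2 is the minimal polynomial, and the product (x + 3)^4 is the characteristic polynomial.

x + 3, x + 3, (x + 3)^2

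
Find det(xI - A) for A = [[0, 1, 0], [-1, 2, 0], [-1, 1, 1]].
χ_A(x) = (x - 1)^3

xI - A = [[x, -1, 0], [1, x - 2, 0], [1, -1, x - 1]].

Expanding det(xI - A) along the first row:
det(xI - A) = + (x)·det([[x - 2, 0], [-1, x - 1]]) - (-1)·det([[1, 0], [1, x - 1]]) + (0)·det([[1, x - 2], [1, -1]]).

Evaluating gives χ_A(x) = x^3 - 3x^2 + 3x - 1 = (x - 1)^3.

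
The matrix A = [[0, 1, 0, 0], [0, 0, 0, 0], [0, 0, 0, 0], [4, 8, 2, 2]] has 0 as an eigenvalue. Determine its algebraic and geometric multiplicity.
algebraic multiplicity 3, geometric multiplicity 2

The characteristic polynomial is x^3(x - 2), so the factor x appears with exponent 3: the algebraic multiplicity is 3.

rank(A) = 2, so the eigenspace has dimension 4 - 2 = 2: the geometric multiplicity is 2.

Since 2 < 3, A is not diagonalizable.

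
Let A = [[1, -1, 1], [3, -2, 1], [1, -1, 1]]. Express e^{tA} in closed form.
e^{tA} = [[-t^2/2 + t + 1, -t, t*(t/2 + 1)], [t*(3 - t), 1 - 2*t, t*(t + 1)], [t*(2 - t)/2, -t, t^2/2 + t + 1]]

A has Jordan form J = [[0, 1, 0], [0, 0, 1], [0, 0, 0]] with A = PJP^{-1}, so e^{tA} = P e^{tJ} P^{-1}.

For a Jordan block J_k(λ), e^{tJ_k(λ)} = e^{λt} · (I + tN + t^2 N^2/2! + ... + t^{k-1} N^{k-1}/(k-1)!) where N is the nilpotent superdiagonal part.

Assembling the blocks and conjugating back gives the entries of e^{tA} as shown above.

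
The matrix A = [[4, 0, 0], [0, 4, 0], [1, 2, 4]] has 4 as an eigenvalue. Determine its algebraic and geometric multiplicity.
The characteristic polynomial is (x - 4)^3, so the factor x - 4 appears with exponent 3: the algebraic multiplicity is 3.

rank(A - 4I) = 1, so the eigenspace has dimension 3 - 1 = 2: the geometric multiplicity is 2.

Since 2 < 3, A is not diagonalizable.

algebraic multiplicity 3, geometric multiplicity 2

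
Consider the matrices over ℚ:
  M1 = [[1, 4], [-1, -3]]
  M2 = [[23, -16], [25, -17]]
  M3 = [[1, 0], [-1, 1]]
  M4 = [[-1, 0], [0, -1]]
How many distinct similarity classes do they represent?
Characteristic polynomials: χ_{M1} = (x + 1)^2, χ_{M2} = (x - 3)^2, χ_{M3} = (x - 1)^2, χ_{M4} = (x + 1)^2.

{M1}: invariant factors (x + 1)^2.

{M2}: invariant factors (x - 3)^2.

{M3}: invariant factors (x - 1)^2.

{M4}: invariant factors x + 1, x + 1.

Matrices are similar if and only if their invariant-factor lists agree; the partition into similarity classes is {M1}, {M2}, {M3}, {M4}.

4 classes: {M1}, {M2}, {M3}, {M4}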